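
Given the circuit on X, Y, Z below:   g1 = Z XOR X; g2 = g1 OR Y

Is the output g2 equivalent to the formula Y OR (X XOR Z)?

g1 = Z XOR X
g2 = g1 OR Y = (Z XOR X) OR Y
At X=0, Y=0, Z=0: circuit gives 0, formula gives 0.
At X=0, Y=0, Z=1: circuit gives 1, formula gives 1.
Agrees on all 8 inputs.

Yes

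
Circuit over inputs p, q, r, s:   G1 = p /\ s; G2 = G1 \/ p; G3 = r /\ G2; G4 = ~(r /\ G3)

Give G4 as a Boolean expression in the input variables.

G1 = p /\ s
G2 = G1 \/ p = (p /\ s) \/ p
G3 = r /\ G2 = r /\ ((p /\ s) \/ p)
G4 = ~(r /\ G3) = ~(r /\ (r /\ ((p /\ s) \/ p)))

~(r /\ (r /\ ((p /\ s) \/ p)))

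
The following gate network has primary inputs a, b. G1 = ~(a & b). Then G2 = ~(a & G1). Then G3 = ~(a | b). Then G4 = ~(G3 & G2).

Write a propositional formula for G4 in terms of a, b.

G1 = ~(a & b)
G2 = ~(a & G1) = ~(a & (~(a & b)))
G3 = ~(a | b)
G4 = ~(G3 & G2) = ~((~(a | b)) & (~(a & (~(a & b)))))

~((~(a | b)) & (~(a & (~(a & b)))))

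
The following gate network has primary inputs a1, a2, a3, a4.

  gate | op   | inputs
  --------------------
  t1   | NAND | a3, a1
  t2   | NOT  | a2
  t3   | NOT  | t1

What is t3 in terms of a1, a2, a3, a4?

NOT (a3 NAND a1)

t1 = a3 NAND a1
t3 = NOT t1 = NOT (a3 NAND a1)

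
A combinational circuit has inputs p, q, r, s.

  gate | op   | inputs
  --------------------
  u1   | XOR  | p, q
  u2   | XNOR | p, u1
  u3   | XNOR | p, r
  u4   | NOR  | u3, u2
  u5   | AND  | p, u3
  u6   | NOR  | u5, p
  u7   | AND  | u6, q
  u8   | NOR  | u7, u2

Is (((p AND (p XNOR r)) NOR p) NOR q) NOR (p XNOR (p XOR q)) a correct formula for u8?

u1 = p XOR q
u2 = p XNOR u1 = p XNOR (p XOR q)
u3 = p XNOR r
u5 = p AND u3 = p AND (p XNOR r)
u6 = u5 NOR p = (p AND (p XNOR r)) NOR p
u7 = u6 AND q = ((p AND (p XNOR r)) NOR p) AND q
u8 = u7 NOR u2 = (((p AND (p XNOR r)) NOR p) AND q) NOR (p XNOR (p XOR q))
At p=0, q=1, r=0, s=0: circuit gives 0, formula gives 1.

No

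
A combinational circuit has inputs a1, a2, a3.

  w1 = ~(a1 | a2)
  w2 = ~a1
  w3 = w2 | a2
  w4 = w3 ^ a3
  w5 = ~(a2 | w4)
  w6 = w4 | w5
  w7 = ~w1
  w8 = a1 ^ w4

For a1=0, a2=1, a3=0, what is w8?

w2 = ~0 = 1
w3 = 1 | 1 = 1
w4 = 1 ^ 0 = 1
w8 = 0 ^ 1 = 1

1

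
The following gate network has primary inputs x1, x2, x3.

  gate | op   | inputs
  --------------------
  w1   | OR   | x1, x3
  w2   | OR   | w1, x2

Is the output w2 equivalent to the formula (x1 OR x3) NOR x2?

w1 = x1 OR x3
w2 = w1 OR x2 = (x1 OR x3) OR x2
At x1=0, x2=0, x3=0: circuit gives 0, formula gives 1.

No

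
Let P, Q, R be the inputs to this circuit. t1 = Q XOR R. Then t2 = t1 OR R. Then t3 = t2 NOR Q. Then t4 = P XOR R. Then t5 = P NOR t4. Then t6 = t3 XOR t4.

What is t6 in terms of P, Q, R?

t1 = Q XOR R
t2 = t1 OR R = (Q XOR R) OR R
t3 = t2 NOR Q = ((Q XOR R) OR R) NOR Q
t4 = P XOR R
t6 = t3 XOR t4 = (((Q XOR R) OR R) NOR Q) XOR (P XOR R)

(((Q XOR R) OR R) NOR Q) XOR (P XOR R)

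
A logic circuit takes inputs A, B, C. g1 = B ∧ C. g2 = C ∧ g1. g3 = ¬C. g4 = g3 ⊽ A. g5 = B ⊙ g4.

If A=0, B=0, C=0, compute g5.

1

g3 = ¬0 = 1
g4 = 1 ⊽ 0 = 0
g5 = 0 ⊙ 0 = 1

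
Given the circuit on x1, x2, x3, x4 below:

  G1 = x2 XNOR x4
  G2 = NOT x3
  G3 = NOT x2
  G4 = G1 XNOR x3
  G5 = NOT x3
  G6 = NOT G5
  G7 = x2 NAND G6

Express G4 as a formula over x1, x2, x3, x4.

G1 = x2 XNOR x4
G4 = G1 XNOR x3 = (x2 XNOR x4) XNOR x3

(x2 XNOR x4) XNOR x3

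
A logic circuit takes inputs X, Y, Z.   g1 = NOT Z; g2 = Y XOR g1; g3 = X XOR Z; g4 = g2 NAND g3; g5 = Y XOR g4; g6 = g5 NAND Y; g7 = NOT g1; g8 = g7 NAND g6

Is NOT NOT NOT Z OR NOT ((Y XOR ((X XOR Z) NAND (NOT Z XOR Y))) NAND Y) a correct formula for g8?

Yes

g1 = NOT Z
g2 = Y XOR g1 = Y XOR NOT Z
g3 = X XOR Z
g4 = g2 NAND g3 = (Y XOR NOT Z) NAND (X XOR Z)
g5 = Y XOR g4 = Y XOR ((Y XOR NOT Z) NAND (X XOR Z))
g6 = g5 NAND Y = (Y XOR ((Y XOR NOT Z) NAND (X XOR Z))) NAND Y
g7 = NOT g1 = NOT NOT Z
g8 = g7 NAND g6 = NOT NOT Z NAND ((Y XOR ((Y XOR NOT Z) NAND (X XOR Z))) NAND Y)
At X=0, Y=0, Z=1: circuit gives 0, formula gives 0.
At X=0, Y=0, Z=0: circuit gives 1, formula gives 1.
Agrees on all 8 inputs.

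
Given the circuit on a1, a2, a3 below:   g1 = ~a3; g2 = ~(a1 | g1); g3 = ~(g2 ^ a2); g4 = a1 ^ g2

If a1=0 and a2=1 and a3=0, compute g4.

g1 = ~0 = 1
g2 = ~(0 | 1) = 0
g4 = 0 ^ 0 = 0

0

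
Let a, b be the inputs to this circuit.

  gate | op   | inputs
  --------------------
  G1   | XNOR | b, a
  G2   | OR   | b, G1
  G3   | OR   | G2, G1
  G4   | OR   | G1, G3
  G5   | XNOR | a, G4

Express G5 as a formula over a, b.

a XNOR ((b XNOR a) OR ((b OR (b XNOR a)) OR (b XNOR a)))

G1 = b XNOR a
G2 = b OR G1 = b OR (b XNOR a)
G3 = G2 OR G1 = (b OR (b XNOR a)) OR (b XNOR a)
G4 = G1 OR G3 = (b XNOR a) OR ((b OR (b XNOR a)) OR (b XNOR a))
G5 = a XNOR G4 = a XNOR ((b XNOR a) OR ((b OR (b XNOR a)) OR (b XNOR a)))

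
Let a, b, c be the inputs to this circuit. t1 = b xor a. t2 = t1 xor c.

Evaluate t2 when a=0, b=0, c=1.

1

t1 = 0 xor 0 = 0
t2 = 0 xor 1 = 1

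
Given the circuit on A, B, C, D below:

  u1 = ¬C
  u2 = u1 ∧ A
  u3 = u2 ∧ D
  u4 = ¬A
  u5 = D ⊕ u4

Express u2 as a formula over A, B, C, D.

¬C ∧ A

u1 = ¬C
u2 = u1 ∧ A = ¬C ∧ A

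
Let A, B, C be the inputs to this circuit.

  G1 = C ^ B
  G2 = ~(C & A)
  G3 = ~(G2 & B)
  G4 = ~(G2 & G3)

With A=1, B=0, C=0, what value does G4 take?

0

G2 = ~(0 & 1) = 1
G3 = ~(1 & 0) = 1
G4 = ~(1 & 1) = 0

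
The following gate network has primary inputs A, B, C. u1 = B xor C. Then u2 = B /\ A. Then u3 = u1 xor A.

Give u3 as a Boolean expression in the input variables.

u1 = B xor C
u3 = u1 xor A = (B xor C) xor A

(B xor C) xor A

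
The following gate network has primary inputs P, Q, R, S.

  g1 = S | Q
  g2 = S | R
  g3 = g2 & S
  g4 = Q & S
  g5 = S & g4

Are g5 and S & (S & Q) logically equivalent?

g4 = Q & S
g5 = S & g4 = S & (Q & S)
At P=0, Q=0, R=0, S=0: circuit gives 0, formula gives 0.
At P=0, Q=1, R=0, S=1: circuit gives 1, formula gives 1.
Agrees on all 16 inputs.

Yes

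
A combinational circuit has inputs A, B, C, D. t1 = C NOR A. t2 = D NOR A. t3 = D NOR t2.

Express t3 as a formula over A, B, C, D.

D NOR (D NOR A)

t2 = D NOR A
t3 = D NOR t2 = D NOR (D NOR A)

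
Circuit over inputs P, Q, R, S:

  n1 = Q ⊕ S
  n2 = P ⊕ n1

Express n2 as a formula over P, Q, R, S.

P ⊕ (Q ⊕ S)

n1 = Q ⊕ S
n2 = P ⊕ n1 = P ⊕ (Q ⊕ S)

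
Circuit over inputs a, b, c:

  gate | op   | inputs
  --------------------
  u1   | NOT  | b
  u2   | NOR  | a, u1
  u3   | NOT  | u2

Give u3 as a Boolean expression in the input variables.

NOT (a NOR NOT b)

u1 = NOT b
u2 = a NOR u1 = a NOR NOT b
u3 = NOT u2 = NOT (a NOR NOT b)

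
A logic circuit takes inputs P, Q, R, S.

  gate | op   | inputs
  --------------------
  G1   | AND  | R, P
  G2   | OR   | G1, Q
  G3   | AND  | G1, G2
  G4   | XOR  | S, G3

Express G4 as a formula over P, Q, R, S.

G1 = R AND P
G2 = G1 OR Q = (R AND P) OR Q
G3 = G1 AND G2 = (R AND P) AND ((R AND P) OR Q)
G4 = S XOR G3 = S XOR ((R AND P) AND ((R AND P) OR Q))

S XOR ((R AND P) AND ((R AND P) OR Q))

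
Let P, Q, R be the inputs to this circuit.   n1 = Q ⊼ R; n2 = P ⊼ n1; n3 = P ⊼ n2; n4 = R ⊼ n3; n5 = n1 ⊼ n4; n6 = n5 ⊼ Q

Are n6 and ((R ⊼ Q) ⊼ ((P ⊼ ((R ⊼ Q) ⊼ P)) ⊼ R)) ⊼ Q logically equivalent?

n1 = Q ⊼ R
n2 = P ⊼ n1 = P ⊼ (Q ⊼ R)
n3 = P ⊼ n2 = P ⊼ (P ⊼ (Q ⊼ R))
n4 = R ⊼ n3 = R ⊼ (P ⊼ (P ⊼ (Q ⊼ R)))
n5 = n1 ⊼ n4 = (Q ⊼ R) ⊼ (R ⊼ (P ⊼ (P ⊼ (Q ⊼ R))))
n6 = n5 ⊼ Q = ((Q ⊼ R) ⊼ (R ⊼ (P ⊼ (P ⊼ (Q ⊼ R))))) ⊼ Q
At P=0, Q=1, R=1: circuit gives 0, formula gives 0.
At P=0, Q=0, R=0: circuit gives 1, formula gives 1.
Agrees on all 8 inputs.

Yes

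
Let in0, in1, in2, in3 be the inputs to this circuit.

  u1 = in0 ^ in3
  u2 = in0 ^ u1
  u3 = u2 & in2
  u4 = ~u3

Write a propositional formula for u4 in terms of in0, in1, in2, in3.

~((in0 ^ (in0 ^ in3)) & in2)

u1 = in0 ^ in3
u2 = in0 ^ u1 = in0 ^ (in0 ^ in3)
u3 = u2 & in2 = (in0 ^ (in0 ^ in3)) & in2
u4 = ~u3 = ~((in0 ^ (in0 ^ in3)) & in2)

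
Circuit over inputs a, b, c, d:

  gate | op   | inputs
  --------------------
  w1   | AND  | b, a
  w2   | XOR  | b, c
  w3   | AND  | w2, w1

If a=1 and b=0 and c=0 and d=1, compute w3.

w1 = 0 AND 1 = 0
w2 = 0 XOR 0 = 0
w3 = 0 AND 0 = 0

0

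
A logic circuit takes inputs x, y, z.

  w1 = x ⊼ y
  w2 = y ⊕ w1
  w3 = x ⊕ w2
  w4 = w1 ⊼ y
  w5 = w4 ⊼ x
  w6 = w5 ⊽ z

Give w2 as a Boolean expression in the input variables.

y ⊕ (x ⊼ y)

w1 = x ⊼ y
w2 = y ⊕ w1 = y ⊕ (x ⊼ y)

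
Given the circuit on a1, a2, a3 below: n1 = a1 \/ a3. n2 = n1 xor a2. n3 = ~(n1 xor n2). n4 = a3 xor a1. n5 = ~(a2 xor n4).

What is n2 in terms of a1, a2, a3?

n1 = a1 \/ a3
n2 = n1 xor a2 = (a1 \/ a3) xor a2

(a1 \/ a3) xor a2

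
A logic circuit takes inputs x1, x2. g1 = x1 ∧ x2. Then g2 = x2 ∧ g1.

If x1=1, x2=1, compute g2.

g1 = 1 ∧ 1 = 1
g2 = 1 ∧ 1 = 1

1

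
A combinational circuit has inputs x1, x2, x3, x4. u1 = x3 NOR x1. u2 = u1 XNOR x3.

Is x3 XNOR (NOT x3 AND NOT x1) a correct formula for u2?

Yes

u1 = x3 NOR x1
u2 = u1 XNOR x3 = (x3 NOR x1) XNOR x3
At x1=0, x2=0, x3=0, x4=0: circuit gives 0, formula gives 0.
At x1=1, x2=0, x3=0, x4=0: circuit gives 1, formula gives 1.
Agrees on all 16 inputs.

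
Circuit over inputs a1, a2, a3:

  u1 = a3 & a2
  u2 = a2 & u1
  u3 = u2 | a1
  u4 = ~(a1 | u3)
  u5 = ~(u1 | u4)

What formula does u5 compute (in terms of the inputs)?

u1 = a3 & a2
u2 = a2 & u1 = a2 & (a3 & a2)
u3 = u2 | a1 = (a2 & (a3 & a2)) | a1
u4 = ~(a1 | u3) = ~(a1 | ((a2 & (a3 & a2)) | a1))
u5 = ~(u1 | u4) = ~((a3 & a2) | (~(a1 | ((a2 & (a3 & a2)) | a1))))

~((a3 & a2) | (~(a1 | ((a2 & (a3 & a2)) | a1))))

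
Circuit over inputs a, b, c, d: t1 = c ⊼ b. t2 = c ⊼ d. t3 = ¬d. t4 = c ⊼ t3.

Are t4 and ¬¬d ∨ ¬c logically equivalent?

Yes

t3 = ¬d
t4 = c ⊼ t3 = c ⊼ ¬d
At a=0, b=0, c=1, d=0: circuit gives 0, formula gives 0.
At a=0, b=0, c=0, d=0: circuit gives 1, formula gives 1.
Agrees on all 16 inputs.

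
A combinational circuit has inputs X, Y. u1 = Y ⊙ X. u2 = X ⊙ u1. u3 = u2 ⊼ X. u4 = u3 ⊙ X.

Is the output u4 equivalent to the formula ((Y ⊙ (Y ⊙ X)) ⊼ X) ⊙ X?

No

u1 = Y ⊙ X
u2 = X ⊙ u1 = X ⊙ (Y ⊙ X)
u3 = u2 ⊼ X = (X ⊙ (Y ⊙ X)) ⊼ X
u4 = u3 ⊙ X = ((X ⊙ (Y ⊙ X)) ⊼ X) ⊙ X
At X=1, Y=0: circuit gives 1, formula gives 0.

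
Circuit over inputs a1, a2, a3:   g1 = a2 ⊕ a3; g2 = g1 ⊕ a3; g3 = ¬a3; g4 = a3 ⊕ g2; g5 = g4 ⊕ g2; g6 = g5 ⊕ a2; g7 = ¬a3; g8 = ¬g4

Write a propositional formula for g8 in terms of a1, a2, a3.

g1 = a2 ⊕ a3
g2 = g1 ⊕ a3 = (a2 ⊕ a3) ⊕ a3
g4 = a3 ⊕ g2 = a3 ⊕ ((a2 ⊕ a3) ⊕ a3)
g8 = ¬g4 = ¬(a3 ⊕ ((a2 ⊕ a3) ⊕ a3))

¬(a3 ⊕ ((a2 ⊕ a3) ⊕ a3))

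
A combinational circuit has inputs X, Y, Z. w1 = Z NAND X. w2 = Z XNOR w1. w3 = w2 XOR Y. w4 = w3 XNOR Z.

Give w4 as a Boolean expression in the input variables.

((Z XNOR (Z NAND X)) XOR Y) XNOR Z

w1 = Z NAND X
w2 = Z XNOR w1 = Z XNOR (Z NAND X)
w3 = w2 XOR Y = (Z XNOR (Z NAND X)) XOR Y
w4 = w3 XNOR Z = ((Z XNOR (Z NAND X)) XOR Y) XNOR Z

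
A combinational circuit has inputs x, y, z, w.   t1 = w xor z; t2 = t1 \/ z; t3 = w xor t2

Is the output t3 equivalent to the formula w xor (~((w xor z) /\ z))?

t1 = w xor z
t2 = t1 \/ z = (w xor z) \/ z
t3 = w xor t2 = w xor ((w xor z) \/ z)
At x=0, y=0, z=0, w=0: circuit gives 0, formula gives 1.

No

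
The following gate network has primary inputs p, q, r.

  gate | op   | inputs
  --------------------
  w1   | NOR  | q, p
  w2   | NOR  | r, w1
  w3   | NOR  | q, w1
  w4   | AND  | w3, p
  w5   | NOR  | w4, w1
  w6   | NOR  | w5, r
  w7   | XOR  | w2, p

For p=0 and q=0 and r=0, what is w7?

w1 = 0 NOR 0 = 1
w2 = 0 NOR 1 = 0
w7 = 0 XOR 0 = 0

0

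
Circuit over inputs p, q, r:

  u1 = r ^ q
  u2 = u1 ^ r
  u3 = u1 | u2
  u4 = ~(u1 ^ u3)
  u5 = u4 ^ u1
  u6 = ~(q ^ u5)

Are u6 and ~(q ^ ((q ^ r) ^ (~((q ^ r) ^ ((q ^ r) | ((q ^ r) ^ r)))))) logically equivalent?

Yes

u1 = r ^ q
u2 = u1 ^ r = (r ^ q) ^ r
u3 = u1 | u2 = (r ^ q) | ((r ^ q) ^ r)
u4 = ~(u1 ^ u3) = ~((r ^ q) ^ ((r ^ q) | ((r ^ q) ^ r)))
u5 = u4 ^ u1 = (~((r ^ q) ^ ((r ^ q) | ((r ^ q) ^ r)))) ^ (r ^ q)
u6 = ~(q ^ u5) = ~(q ^ ((~((r ^ q) ^ ((r ^ q) | ((r ^ q) ^ r)))) ^ (r ^ q)))
At p=0, q=0, r=0: circuit gives 0, formula gives 0.
At p=0, q=0, r=1: circuit gives 1, formula gives 1.
Agrees on all 8 inputs.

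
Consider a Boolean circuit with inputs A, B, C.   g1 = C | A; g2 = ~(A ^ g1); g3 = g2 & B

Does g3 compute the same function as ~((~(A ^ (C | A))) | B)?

g1 = C | A
g2 = ~(A ^ g1) = ~(A ^ (C | A))
g3 = g2 & B = (~(A ^ (C | A))) & B
At A=0, B=0, C=1: circuit gives 0, formula gives 1.

No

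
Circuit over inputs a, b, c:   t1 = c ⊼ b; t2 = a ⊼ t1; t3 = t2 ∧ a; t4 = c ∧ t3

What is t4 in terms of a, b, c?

t1 = c ⊼ b
t2 = a ⊼ t1 = a ⊼ (c ⊼ b)
t3 = t2 ∧ a = (a ⊼ (c ⊼ b)) ∧ a
t4 = c ∧ t3 = c ∧ ((a ⊼ (c ⊼ b)) ∧ a)

c ∧ ((a ⊼ (c ⊼ b)) ∧ a)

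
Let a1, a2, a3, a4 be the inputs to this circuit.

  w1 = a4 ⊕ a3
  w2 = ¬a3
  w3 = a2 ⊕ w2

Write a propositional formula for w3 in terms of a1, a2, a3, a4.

a2 ⊕ ¬a3

w2 = ¬a3
w3 = a2 ⊕ w2 = a2 ⊕ ¬a3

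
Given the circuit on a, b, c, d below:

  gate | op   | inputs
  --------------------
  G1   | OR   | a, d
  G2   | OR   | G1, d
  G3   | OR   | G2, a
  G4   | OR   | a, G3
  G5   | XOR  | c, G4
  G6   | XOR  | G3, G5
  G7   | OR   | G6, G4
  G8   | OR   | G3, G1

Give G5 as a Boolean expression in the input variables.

c XOR (a OR (((a OR d) OR d) OR a))

G1 = a OR d
G2 = G1 OR d = (a OR d) OR d
G3 = G2 OR a = ((a OR d) OR d) OR a
G4 = a OR G3 = a OR (((a OR d) OR d) OR a)
G5 = c XOR G4 = c XOR (a OR (((a OR d) OR d) OR a))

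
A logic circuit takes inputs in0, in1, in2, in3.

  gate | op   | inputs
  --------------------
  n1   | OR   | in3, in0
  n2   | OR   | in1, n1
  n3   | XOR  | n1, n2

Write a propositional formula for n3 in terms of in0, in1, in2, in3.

(in3 OR in0) XOR (in1 OR (in3 OR in0))

n1 = in3 OR in0
n2 = in1 OR n1 = in1 OR (in3 OR in0)
n3 = n1 XOR n2 = (in3 OR in0) XOR (in1 OR (in3 OR in0))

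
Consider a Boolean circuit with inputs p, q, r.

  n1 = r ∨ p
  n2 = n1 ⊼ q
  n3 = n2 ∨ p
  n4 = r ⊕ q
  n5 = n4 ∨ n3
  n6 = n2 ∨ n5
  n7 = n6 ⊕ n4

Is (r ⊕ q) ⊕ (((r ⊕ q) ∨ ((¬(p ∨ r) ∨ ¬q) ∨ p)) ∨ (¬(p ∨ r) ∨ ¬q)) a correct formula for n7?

n1 = r ∨ p
n2 = n1 ⊼ q = (r ∨ p) ⊼ q
n3 = n2 ∨ p = ((r ∨ p) ⊼ q) ∨ p
n4 = r ⊕ q
n5 = n4 ∨ n3 = (r ⊕ q) ∨ (((r ∨ p) ⊼ q) ∨ p)
n6 = n2 ∨ n5 = ((r ∨ p) ⊼ q) ∨ ((r ⊕ q) ∨ (((r ∨ p) ⊼ q) ∨ p))
n7 = n6 ⊕ n4 = (((r ∨ p) ⊼ q) ∨ ((r ⊕ q) ∨ (((r ∨ p) ⊼ q) ∨ p))) ⊕ (r ⊕ q)
At p=0, q=0, r=1: circuit gives 0, formula gives 0.
At p=0, q=0, r=0: circuit gives 1, formula gives 1.
Agrees on all 8 inputs.

Yes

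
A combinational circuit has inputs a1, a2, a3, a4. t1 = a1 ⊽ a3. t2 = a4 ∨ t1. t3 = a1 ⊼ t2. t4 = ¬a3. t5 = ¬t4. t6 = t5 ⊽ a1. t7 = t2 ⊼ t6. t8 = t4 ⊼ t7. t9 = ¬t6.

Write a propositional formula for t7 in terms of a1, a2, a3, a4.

(a4 ∨ (a1 ⊽ a3)) ⊼ (¬¬a3 ⊽ a1)

t1 = a1 ⊽ a3
t2 = a4 ∨ t1 = a4 ∨ (a1 ⊽ a3)
t4 = ¬a3
t5 = ¬t4 = ¬¬a3
t6 = t5 ⊽ a1 = ¬¬a3 ⊽ a1
t7 = t2 ⊼ t6 = (a4 ∨ (a1 ⊽ a3)) ⊼ (¬¬a3 ⊽ a1)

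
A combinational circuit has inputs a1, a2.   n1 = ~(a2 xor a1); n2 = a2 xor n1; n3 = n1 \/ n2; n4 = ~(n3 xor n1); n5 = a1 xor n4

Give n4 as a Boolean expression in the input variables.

n1 = ~(a2 xor a1)
n2 = a2 xor n1 = a2 xor (~(a2 xor a1))
n3 = n1 \/ n2 = (~(a2 xor a1)) \/ (a2 xor (~(a2 xor a1)))
n4 = ~(n3 xor n1) = ~(((~(a2 xor a1)) \/ (a2 xor (~(a2 xor a1)))) xor (~(a2 xor a1)))

~(((~(a2 xor a1)) \/ (a2 xor (~(a2 xor a1)))) xor (~(a2 xor a1)))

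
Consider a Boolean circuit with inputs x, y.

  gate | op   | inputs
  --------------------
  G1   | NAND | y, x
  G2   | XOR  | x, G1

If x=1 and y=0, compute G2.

0

G1 = 0 NAND 1 = 1
G2 = 1 XOR 1 = 0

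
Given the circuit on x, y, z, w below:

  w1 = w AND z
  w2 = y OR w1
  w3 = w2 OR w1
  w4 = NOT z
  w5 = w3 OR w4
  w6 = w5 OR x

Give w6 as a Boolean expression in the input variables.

w1 = w AND z
w2 = y OR w1 = y OR (w AND z)
w3 = w2 OR w1 = (y OR (w AND z)) OR (w AND z)
w4 = NOT z
w5 = w3 OR w4 = ((y OR (w AND z)) OR (w AND z)) OR NOT z
w6 = w5 OR x = (((y OR (w AND z)) OR (w AND z)) OR NOT z) OR x

(((y OR (w AND z)) OR (w AND z)) OR NOT z) OR x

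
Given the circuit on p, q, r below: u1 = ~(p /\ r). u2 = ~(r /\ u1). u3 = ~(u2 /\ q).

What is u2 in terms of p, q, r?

u1 = ~(p /\ r)
u2 = ~(r /\ u1) = ~(r /\ (~(p /\ r)))

~(r /\ (~(p /\ r)))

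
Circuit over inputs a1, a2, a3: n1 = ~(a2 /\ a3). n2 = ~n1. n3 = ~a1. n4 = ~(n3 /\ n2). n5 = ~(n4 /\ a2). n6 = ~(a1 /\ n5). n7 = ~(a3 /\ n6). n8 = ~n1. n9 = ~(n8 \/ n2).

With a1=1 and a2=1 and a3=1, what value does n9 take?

n1 = ~(1 /\ 1) = 0
n2 = ~0 = 1
n8 = ~0 = 1
n9 = ~(1 \/ 1) = 0

0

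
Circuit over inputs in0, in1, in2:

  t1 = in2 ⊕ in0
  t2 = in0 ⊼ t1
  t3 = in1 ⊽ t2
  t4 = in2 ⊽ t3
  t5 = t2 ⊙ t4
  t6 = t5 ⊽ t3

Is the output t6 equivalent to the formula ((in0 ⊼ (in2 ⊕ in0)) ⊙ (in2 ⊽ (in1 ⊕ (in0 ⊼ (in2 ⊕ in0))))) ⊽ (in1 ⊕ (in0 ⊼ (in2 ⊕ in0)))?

t1 = in2 ⊕ in0
t2 = in0 ⊼ t1 = in0 ⊼ (in2 ⊕ in0)
t3 = in1 ⊽ t2 = in1 ⊽ (in0 ⊼ (in2 ⊕ in0))
t4 = in2 ⊽ t3 = in2 ⊽ (in1 ⊽ (in0 ⊼ (in2 ⊕ in0)))
t5 = t2 ⊙ t4 = (in0 ⊼ (in2 ⊕ in0)) ⊙ (in2 ⊽ (in1 ⊽ (in0 ⊼ (in2 ⊕ in0))))
t6 = t5 ⊽ t3 = ((in0 ⊼ (in2 ⊕ in0)) ⊙ (in2 ⊽ (in1 ⊽ (in0 ⊼ (in2 ⊕ in0))))) ⊽ (in1 ⊽ (in0 ⊼ (in2 ⊕ in0)))
At in0=0, in1=0, in2=1: circuit gives 1, formula gives 0.

No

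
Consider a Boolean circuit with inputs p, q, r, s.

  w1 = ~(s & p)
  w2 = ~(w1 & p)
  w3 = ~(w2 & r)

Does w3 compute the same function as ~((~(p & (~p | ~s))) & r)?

w1 = ~(s & p)
w2 = ~(w1 & p) = ~((~(s & p)) & p)
w3 = ~(w2 & r) = ~((~((~(s & p)) & p)) & r)
At p=0, q=0, r=1, s=0: circuit gives 0, formula gives 0.
At p=0, q=0, r=0, s=0: circuit gives 1, formula gives 1.
Agrees on all 16 inputs.

Yes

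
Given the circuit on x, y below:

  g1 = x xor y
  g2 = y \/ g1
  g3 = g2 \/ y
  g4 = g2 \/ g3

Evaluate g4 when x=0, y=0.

0

g1 = 0 xor 0 = 0
g2 = 0 \/ 0 = 0
g3 = 0 \/ 0 = 0
g4 = 0 \/ 0 = 0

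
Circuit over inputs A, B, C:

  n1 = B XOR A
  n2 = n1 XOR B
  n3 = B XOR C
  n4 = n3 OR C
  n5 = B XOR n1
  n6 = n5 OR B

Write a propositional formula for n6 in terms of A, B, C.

(B XOR (B XOR A)) OR B

n1 = B XOR A
n5 = B XOR n1 = B XOR (B XOR A)
n6 = n5 OR B = (B XOR (B XOR A)) OR B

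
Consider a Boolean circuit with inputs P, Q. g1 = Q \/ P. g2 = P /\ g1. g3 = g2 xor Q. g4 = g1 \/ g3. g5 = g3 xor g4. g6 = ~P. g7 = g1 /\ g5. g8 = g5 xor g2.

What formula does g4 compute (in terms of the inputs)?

g1 = Q \/ P
g2 = P /\ g1 = P /\ (Q \/ P)
g3 = g2 xor Q = (P /\ (Q \/ P)) xor Q
g4 = g1 \/ g3 = (Q \/ P) \/ ((P /\ (Q \/ P)) xor Q)

(Q \/ P) \/ ((P /\ (Q \/ P)) xor Q)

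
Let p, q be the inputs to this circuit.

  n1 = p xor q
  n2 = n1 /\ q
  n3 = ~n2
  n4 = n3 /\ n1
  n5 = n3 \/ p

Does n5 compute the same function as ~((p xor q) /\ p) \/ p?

n1 = p xor q
n2 = n1 /\ q = (p xor q) /\ q
n3 = ~n2 = ~((p xor q) /\ q)
n5 = n3 \/ p = ~((p xor q) /\ q) \/ p
At p=0, q=1: circuit gives 0, formula gives 1.

No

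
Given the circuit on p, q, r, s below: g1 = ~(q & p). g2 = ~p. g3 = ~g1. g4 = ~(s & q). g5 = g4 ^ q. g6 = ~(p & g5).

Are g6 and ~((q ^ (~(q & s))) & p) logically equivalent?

Yes

g4 = ~(s & q)
g5 = g4 ^ q = (~(s & q)) ^ q
g6 = ~(p & g5) = ~(p & ((~(s & q)) ^ q))
At p=1, q=0, r=0, s=0: circuit gives 0, formula gives 0.
At p=0, q=0, r=0, s=0: circuit gives 1, formula gives 1.
Agrees on all 16 inputs.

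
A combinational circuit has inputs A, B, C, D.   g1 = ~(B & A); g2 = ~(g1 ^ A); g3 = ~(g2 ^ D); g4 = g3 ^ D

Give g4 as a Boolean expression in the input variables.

(~((~((~(B & A)) ^ A)) ^ D)) ^ D

g1 = ~(B & A)
g2 = ~(g1 ^ A) = ~((~(B & A)) ^ A)
g3 = ~(g2 ^ D) = ~((~((~(B & A)) ^ A)) ^ D)
g4 = g3 ^ D = (~((~((~(B & A)) ^ A)) ^ D)) ^ D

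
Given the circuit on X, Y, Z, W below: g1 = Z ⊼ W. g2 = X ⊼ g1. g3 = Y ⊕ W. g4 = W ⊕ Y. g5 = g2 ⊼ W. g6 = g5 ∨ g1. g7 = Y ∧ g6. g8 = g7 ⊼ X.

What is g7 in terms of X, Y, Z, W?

Y ∧ (((X ⊼ (Z ⊼ W)) ⊼ W) ∨ (Z ⊼ W))

g1 = Z ⊼ W
g2 = X ⊼ g1 = X ⊼ (Z ⊼ W)
g5 = g2 ⊼ W = (X ⊼ (Z ⊼ W)) ⊼ W
g6 = g5 ∨ g1 = ((X ⊼ (Z ⊼ W)) ⊼ W) ∨ (Z ⊼ W)
g7 = Y ∧ g6 = Y ∧ (((X ⊼ (Z ⊼ W)) ⊼ W) ∨ (Z ⊼ W))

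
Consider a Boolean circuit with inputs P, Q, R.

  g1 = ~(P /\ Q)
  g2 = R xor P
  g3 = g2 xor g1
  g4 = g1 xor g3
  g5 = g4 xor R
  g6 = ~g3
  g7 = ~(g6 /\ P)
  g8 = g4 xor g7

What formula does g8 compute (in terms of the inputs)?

g1 = ~(P /\ Q)
g2 = R xor P
g3 = g2 xor g1 = (R xor P) xor (~(P /\ Q))
g4 = g1 xor g3 = (~(P /\ Q)) xor ((R xor P) xor (~(P /\ Q)))
g6 = ~g3 = ~((R xor P) xor (~(P /\ Q)))
g7 = ~(g6 /\ P) = ~(~((R xor P) xor (~(P /\ Q))) /\ P)
g8 = g4 xor g7 = ((~(P /\ Q)) xor ((R xor P) xor (~(P /\ Q)))) xor (~(~((R xor P) xor (~(P /\ Q))) /\ P))

((~(P /\ Q)) xor ((R xor P) xor (~(P /\ Q)))) xor (~(~((R xor P) xor (~(P /\ Q))) /\ P))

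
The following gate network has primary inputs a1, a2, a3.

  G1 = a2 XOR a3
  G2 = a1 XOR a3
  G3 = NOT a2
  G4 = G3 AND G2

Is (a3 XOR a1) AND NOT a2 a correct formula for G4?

G2 = a1 XOR a3
G3 = NOT a2
G4 = G3 AND G2 = NOT a2 AND (a1 XOR a3)
At a1=0, a2=0, a3=0: circuit gives 0, formula gives 0.
At a1=0, a2=0, a3=1: circuit gives 1, formula gives 1.
Agrees on all 8 inputs.

Yes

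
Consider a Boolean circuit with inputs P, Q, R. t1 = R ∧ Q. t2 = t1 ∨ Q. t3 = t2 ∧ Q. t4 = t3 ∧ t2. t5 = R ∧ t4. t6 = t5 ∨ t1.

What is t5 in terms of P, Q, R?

R ∧ ((((R ∧ Q) ∨ Q) ∧ Q) ∧ ((R ∧ Q) ∨ Q))

t1 = R ∧ Q
t2 = t1 ∨ Q = (R ∧ Q) ∨ Q
t3 = t2 ∧ Q = ((R ∧ Q) ∨ Q) ∧ Q
t4 = t3 ∧ t2 = (((R ∧ Q) ∨ Q) ∧ Q) ∧ ((R ∧ Q) ∨ Q)
t5 = R ∧ t4 = R ∧ ((((R ∧ Q) ∨ Q) ∧ Q) ∧ ((R ∧ Q) ∨ Q))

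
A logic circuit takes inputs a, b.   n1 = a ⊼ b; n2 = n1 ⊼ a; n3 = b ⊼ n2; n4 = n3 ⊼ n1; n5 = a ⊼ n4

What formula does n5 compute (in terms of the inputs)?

n1 = a ⊼ b
n2 = n1 ⊼ a = (a ⊼ b) ⊼ a
n3 = b ⊼ n2 = b ⊼ ((a ⊼ b) ⊼ a)
n4 = n3 ⊼ n1 = (b ⊼ ((a ⊼ b) ⊼ a)) ⊼ (a ⊼ b)
n5 = a ⊼ n4 = a ⊼ ((b ⊼ ((a ⊼ b) ⊼ a)) ⊼ (a ⊼ b))

a ⊼ ((b ⊼ ((a ⊼ b) ⊼ a)) ⊼ (a ⊼ b))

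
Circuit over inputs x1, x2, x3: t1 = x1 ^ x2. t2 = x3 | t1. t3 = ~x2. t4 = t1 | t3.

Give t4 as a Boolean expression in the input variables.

(x1 ^ x2) | ~x2

t1 = x1 ^ x2
t3 = ~x2
t4 = t1 | t3 = (x1 ^ x2) | ~x2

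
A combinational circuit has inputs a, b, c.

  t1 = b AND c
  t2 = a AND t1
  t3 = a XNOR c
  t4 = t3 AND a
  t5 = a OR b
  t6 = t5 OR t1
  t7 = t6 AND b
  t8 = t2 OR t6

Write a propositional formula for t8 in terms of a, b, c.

(a AND (b AND c)) OR ((a OR b) OR (b AND c))

t1 = b AND c
t2 = a AND t1 = a AND (b AND c)
t5 = a OR b
t6 = t5 OR t1 = (a OR b) OR (b AND c)
t8 = t2 OR t6 = (a AND (b AND c)) OR ((a OR b) OR (b AND c))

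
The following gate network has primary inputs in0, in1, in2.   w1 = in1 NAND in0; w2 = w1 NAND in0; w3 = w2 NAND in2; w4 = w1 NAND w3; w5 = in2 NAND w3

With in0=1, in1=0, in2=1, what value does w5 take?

w1 = 0 NAND 1 = 1
w2 = 1 NAND 1 = 0
w3 = 0 NAND 1 = 1
w5 = 1 NAND 1 = 0

0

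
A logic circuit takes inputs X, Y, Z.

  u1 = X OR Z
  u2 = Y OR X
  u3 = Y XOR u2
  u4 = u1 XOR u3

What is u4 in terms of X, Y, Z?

u1 = X OR Z
u2 = Y OR X
u3 = Y XOR u2 = Y XOR (Y OR X)
u4 = u1 XOR u3 = (X OR Z) XOR (Y XOR (Y OR X))

(X OR Z) XOR (Y XOR (Y OR X))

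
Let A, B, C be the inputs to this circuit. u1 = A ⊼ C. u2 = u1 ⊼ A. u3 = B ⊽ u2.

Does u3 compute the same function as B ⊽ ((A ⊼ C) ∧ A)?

u1 = A ⊼ C
u2 = u1 ⊼ A = (A ⊼ C) ⊼ A
u3 = B ⊽ u2 = B ⊽ ((A ⊼ C) ⊼ A)
At A=0, B=0, C=0: circuit gives 0, formula gives 1.

No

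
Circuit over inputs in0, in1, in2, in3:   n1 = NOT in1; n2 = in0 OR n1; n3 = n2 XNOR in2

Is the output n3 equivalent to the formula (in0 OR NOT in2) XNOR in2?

n1 = NOT in1
n2 = in0 OR n1 = in0 OR NOT in1
n3 = n2 XNOR in2 = (in0 OR NOT in1) XNOR in2
At in0=0, in1=0, in2=1, in3=0: circuit gives 1, formula gives 0.

No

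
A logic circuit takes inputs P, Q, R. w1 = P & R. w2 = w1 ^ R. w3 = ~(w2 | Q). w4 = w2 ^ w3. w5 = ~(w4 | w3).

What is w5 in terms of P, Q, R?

w1 = P & R
w2 = w1 ^ R = (P & R) ^ R
w3 = ~(w2 | Q) = ~(((P & R) ^ R) | Q)
w4 = w2 ^ w3 = ((P & R) ^ R) ^ (~(((P & R) ^ R) | Q))
w5 = ~(w4 | w3) = ~((((P & R) ^ R) ^ (~(((P & R) ^ R) | Q))) | (~(((P & R) ^ R) | Q)))

~((((P & R) ^ R) ^ (~(((P & R) ^ R) | Q))) | (~(((P & R) ^ R) | Q)))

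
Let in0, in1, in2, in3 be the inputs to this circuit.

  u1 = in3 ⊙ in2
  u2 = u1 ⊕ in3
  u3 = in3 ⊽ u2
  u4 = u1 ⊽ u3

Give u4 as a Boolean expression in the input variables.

(in3 ⊙ in2) ⊽ (in3 ⊽ ((in3 ⊙ in2) ⊕ in3))

u1 = in3 ⊙ in2
u2 = u1 ⊕ in3 = (in3 ⊙ in2) ⊕ in3
u3 = in3 ⊽ u2 = in3 ⊽ ((in3 ⊙ in2) ⊕ in3)
u4 = u1 ⊽ u3 = (in3 ⊙ in2) ⊽ (in3 ⊽ ((in3 ⊙ in2) ⊕ in3))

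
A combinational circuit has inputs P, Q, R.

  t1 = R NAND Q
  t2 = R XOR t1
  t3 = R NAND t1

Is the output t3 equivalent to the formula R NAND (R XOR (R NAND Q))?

No

t1 = R NAND Q
t3 = R NAND t1 = R NAND (R NAND Q)
At P=0, Q=0, R=1: circuit gives 0, formula gives 1.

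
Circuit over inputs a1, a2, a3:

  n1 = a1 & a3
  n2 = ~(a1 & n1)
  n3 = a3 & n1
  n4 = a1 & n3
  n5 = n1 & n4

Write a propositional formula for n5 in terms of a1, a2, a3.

n1 = a1 & a3
n3 = a3 & n1 = a3 & (a1 & a3)
n4 = a1 & n3 = a1 & (a3 & (a1 & a3))
n5 = n1 & n4 = (a1 & a3) & (a1 & (a3 & (a1 & a3)))

(a1 & a3) & (a1 & (a3 & (a1 & a3)))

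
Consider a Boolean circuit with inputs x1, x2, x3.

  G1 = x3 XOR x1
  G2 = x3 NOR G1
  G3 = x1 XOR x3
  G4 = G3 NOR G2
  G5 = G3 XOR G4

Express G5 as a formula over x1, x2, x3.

G1 = x3 XOR x1
G2 = x3 NOR G1 = x3 NOR (x3 XOR x1)
G3 = x1 XOR x3
G4 = G3 NOR G2 = (x1 XOR x3) NOR (x3 NOR (x3 XOR x1))
G5 = G3 XOR G4 = (x1 XOR x3) XOR ((x1 XOR x3) NOR (x3 NOR (x3 XOR x1)))

(x1 XOR x3) XOR ((x1 XOR x3) NOR (x3 NOR (x3 XOR x1)))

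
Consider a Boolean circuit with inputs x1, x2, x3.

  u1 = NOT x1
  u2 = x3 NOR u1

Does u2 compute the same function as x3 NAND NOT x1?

u1 = NOT x1
u2 = x3 NOR u1 = x3 NOR NOT x1
At x1=0, x2=0, x3=0: circuit gives 0, formula gives 1.

No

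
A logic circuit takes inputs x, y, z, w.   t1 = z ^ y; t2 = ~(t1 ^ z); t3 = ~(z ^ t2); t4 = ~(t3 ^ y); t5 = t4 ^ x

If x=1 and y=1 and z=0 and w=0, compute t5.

0

t1 = 0 ^ 1 = 1
t2 = ~(1 ^ 0) = 0
t3 = ~(0 ^ 0) = 1
t4 = ~(1 ^ 1) = 1
t5 = 1 ^ 1 = 0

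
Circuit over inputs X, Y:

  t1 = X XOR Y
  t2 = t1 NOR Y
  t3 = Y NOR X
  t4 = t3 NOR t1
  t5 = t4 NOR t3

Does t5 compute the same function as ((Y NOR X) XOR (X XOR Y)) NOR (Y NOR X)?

t1 = X XOR Y
t3 = Y NOR X
t4 = t3 NOR t1 = (Y NOR X) NOR (X XOR Y)
t5 = t4 NOR t3 = ((Y NOR X) NOR (X XOR Y)) NOR (Y NOR X)
At X=0, Y=1: circuit gives 1, formula gives 0.

No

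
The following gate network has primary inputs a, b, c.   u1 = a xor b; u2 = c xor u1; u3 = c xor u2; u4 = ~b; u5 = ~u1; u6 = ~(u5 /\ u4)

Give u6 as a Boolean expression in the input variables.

u1 = a xor b
u4 = ~b
u5 = ~u1 = ~(a xor b)
u6 = ~(u5 /\ u4) = ~(~(a xor b) /\ ~b)

~(~(a xor b) /\ ~b)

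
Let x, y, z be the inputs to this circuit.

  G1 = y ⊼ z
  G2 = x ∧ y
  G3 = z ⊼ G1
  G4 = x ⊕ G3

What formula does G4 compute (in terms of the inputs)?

x ⊕ (z ⊼ (y ⊼ z))

G1 = y ⊼ z
G3 = z ⊼ G1 = z ⊼ (y ⊼ z)
G4 = x ⊕ G3 = x ⊕ (z ⊼ (y ⊼ z))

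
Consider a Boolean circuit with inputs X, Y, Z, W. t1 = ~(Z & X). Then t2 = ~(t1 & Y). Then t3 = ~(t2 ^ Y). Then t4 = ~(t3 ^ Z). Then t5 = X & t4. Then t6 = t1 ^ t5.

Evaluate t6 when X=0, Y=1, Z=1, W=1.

1

t1 = ~(1 & 0) = 1
t2 = ~(1 & 1) = 0
t3 = ~(0 ^ 1) = 0
t4 = ~(0 ^ 1) = 0
t5 = 0 & 0 = 0
t6 = 1 ^ 0 = 1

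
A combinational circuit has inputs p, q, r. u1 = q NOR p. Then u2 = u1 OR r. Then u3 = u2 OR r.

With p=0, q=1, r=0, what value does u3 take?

u1 = 1 NOR 0 = 0
u2 = 0 OR 0 = 0
u3 = 0 OR 0 = 0

0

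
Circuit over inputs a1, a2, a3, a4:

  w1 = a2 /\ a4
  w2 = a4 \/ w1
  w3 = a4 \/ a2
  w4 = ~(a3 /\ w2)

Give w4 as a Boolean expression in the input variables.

~(a3 /\ (a4 \/ (a2 /\ a4)))

w1 = a2 /\ a4
w2 = a4 \/ w1 = a4 \/ (a2 /\ a4)
w4 = ~(a3 /\ w2) = ~(a3 /\ (a4 \/ (a2 /\ a4)))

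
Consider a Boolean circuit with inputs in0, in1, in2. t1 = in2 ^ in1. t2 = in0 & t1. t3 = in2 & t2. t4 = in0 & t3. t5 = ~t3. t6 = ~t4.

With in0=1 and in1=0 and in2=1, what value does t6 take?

0

t1 = 1 ^ 0 = 1
t2 = 1 & 1 = 1
t3 = 1 & 1 = 1
t4 = 1 & 1 = 1
t6 = ~1 = 0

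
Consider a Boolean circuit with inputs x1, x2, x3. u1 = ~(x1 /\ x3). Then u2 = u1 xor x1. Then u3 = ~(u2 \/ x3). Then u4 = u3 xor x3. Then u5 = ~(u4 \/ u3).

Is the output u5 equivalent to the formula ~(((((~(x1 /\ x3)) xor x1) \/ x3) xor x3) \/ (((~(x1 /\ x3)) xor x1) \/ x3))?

No

u1 = ~(x1 /\ x3)
u2 = u1 xor x1 = (~(x1 /\ x3)) xor x1
u3 = ~(u2 \/ x3) = ~(((~(x1 /\ x3)) xor x1) \/ x3)
u4 = u3 xor x3 = (~(((~(x1 /\ x3)) xor x1) \/ x3)) xor x3
u5 = ~(u4 \/ u3) = ~(((~(((~(x1 /\ x3)) xor x1) \/ x3)) xor x3) \/ (~(((~(x1 /\ x3)) xor x1) \/ x3)))
At x1=0, x2=0, x3=0: circuit gives 1, formula gives 0.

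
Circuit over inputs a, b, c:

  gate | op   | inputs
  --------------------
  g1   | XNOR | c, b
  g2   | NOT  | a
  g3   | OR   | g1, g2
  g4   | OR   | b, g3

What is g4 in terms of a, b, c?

b OR ((c XNOR b) OR NOT a)

g1 = c XNOR b
g2 = NOT a
g3 = g1 OR g2 = (c XNOR b) OR NOT a
g4 = b OR g3 = b OR ((c XNOR b) OR NOT a)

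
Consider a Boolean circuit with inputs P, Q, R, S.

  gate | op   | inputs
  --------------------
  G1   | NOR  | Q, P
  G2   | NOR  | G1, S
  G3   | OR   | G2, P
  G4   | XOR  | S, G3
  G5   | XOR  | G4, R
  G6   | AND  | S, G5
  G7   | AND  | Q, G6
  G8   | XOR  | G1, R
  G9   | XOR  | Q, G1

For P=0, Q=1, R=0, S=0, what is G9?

1

G1 = 1 NOR 0 = 0
G9 = 1 XOR 0 = 1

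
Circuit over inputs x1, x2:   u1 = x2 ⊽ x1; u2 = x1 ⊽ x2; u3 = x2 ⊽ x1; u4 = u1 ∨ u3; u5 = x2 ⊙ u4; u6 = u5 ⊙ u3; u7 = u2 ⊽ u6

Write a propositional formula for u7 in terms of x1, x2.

(x1 ⊽ x2) ⊽ ((x2 ⊙ ((x2 ⊽ x1) ∨ (x2 ⊽ x1))) ⊙ (x2 ⊽ x1))

u1 = x2 ⊽ x1
u2 = x1 ⊽ x2
u3 = x2 ⊽ x1
u4 = u1 ∨ u3 = (x2 ⊽ x1) ∨ (x2 ⊽ x1)
u5 = x2 ⊙ u4 = x2 ⊙ ((x2 ⊽ x1) ∨ (x2 ⊽ x1))
u6 = u5 ⊙ u3 = (x2 ⊙ ((x2 ⊽ x1) ∨ (x2 ⊽ x1))) ⊙ (x2 ⊽ x1)
u7 = u2 ⊽ u6 = (x1 ⊽ x2) ⊽ ((x2 ⊙ ((x2 ⊽ x1) ∨ (x2 ⊽ x1))) ⊙ (x2 ⊽ x1))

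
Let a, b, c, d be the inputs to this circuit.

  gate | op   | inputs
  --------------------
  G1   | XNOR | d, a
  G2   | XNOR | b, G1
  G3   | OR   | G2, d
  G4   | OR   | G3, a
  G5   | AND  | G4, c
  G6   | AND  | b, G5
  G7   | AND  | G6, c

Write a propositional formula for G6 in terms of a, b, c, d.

b AND ((((b XNOR (d XNOR a)) OR d) OR a) AND c)

G1 = d XNOR a
G2 = b XNOR G1 = b XNOR (d XNOR a)
G3 = G2 OR d = (b XNOR (d XNOR a)) OR d
G4 = G3 OR a = ((b XNOR (d XNOR a)) OR d) OR a
G5 = G4 AND c = (((b XNOR (d XNOR a)) OR d) OR a) AND c
G6 = b AND G5 = b AND ((((b XNOR (d XNOR a)) OR d) OR a) AND c)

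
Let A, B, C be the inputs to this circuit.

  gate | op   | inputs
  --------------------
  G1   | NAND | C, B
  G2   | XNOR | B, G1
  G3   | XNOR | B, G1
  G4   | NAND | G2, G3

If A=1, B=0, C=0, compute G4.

G1 = 0 NAND 0 = 1
G2 = 0 XNOR 1 = 0
G3 = 0 XNOR 1 = 0
G4 = 0 NAND 0 = 1

1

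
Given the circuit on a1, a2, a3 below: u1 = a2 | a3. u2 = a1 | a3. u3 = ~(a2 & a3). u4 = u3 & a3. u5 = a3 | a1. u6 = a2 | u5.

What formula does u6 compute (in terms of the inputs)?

u5 = a3 | a1
u6 = a2 | u5 = a2 | (a3 | a1)

a2 | (a3 | a1)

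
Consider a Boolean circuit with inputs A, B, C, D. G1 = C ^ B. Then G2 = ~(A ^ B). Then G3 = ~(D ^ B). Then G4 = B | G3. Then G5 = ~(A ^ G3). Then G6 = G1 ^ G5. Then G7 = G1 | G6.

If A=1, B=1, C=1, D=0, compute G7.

G1 = 1 ^ 1 = 0
G3 = ~(0 ^ 1) = 0
G5 = ~(1 ^ 0) = 0
G6 = 0 ^ 0 = 0
G7 = 0 | 0 = 0

0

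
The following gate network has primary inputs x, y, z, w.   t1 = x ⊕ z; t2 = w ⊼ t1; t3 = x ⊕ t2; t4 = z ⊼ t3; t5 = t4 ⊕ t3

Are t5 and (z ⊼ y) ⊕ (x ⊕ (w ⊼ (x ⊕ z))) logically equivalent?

No

t1 = x ⊕ z
t2 = w ⊼ t1 = w ⊼ (x ⊕ z)
t3 = x ⊕ t2 = x ⊕ (w ⊼ (x ⊕ z))
t4 = z ⊼ t3 = z ⊼ (x ⊕ (w ⊼ (x ⊕ z)))
t5 = t4 ⊕ t3 = (z ⊼ (x ⊕ (w ⊼ (x ⊕ z)))) ⊕ (x ⊕ (w ⊼ (x ⊕ z)))
At x=0, y=0, z=1, w=0: circuit gives 1, formula gives 0.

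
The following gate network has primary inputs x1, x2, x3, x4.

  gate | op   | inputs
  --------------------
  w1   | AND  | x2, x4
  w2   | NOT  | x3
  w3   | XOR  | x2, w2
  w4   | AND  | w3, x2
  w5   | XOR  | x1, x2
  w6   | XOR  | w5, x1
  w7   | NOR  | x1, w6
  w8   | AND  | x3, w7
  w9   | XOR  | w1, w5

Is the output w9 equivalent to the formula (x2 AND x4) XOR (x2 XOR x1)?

w1 = x2 AND x4
w5 = x1 XOR x2
w9 = w1 XOR w5 = (x2 AND x4) XOR (x1 XOR x2)
At x1=0, x2=0, x3=0, x4=0: circuit gives 0, formula gives 0.
At x1=0, x2=1, x3=0, x4=0: circuit gives 1, formula gives 1.
Agrees on all 16 inputs.

Yes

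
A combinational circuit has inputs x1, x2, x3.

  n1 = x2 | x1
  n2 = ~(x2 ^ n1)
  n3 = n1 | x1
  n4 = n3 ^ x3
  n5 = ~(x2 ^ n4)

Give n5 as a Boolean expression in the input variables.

~(x2 ^ (((x2 | x1) | x1) ^ x3))

n1 = x2 | x1
n3 = n1 | x1 = (x2 | x1) | x1
n4 = n3 ^ x3 = ((x2 | x1) | x1) ^ x3
n5 = ~(x2 ^ n4) = ~(x2 ^ (((x2 | x1) | x1) ^ x3))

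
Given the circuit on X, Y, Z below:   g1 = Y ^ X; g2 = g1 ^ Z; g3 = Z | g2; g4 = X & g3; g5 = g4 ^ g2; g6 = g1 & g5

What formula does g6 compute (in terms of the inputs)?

g1 = Y ^ X
g2 = g1 ^ Z = (Y ^ X) ^ Z
g3 = Z | g2 = Z | ((Y ^ X) ^ Z)
g4 = X & g3 = X & (Z | ((Y ^ X) ^ Z))
g5 = g4 ^ g2 = (X & (Z | ((Y ^ X) ^ Z))) ^ ((Y ^ X) ^ Z)
g6 = g1 & g5 = (Y ^ X) & ((X & (Z | ((Y ^ X) ^ Z))) ^ ((Y ^ X) ^ Z))

(Y ^ X) & ((X & (Z | ((Y ^ X) ^ Z))) ^ ((Y ^ X) ^ Z))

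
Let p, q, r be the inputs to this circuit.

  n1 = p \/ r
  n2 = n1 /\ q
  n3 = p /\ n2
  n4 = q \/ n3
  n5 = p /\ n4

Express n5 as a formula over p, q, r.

n1 = p \/ r
n2 = n1 /\ q = (p \/ r) /\ q
n3 = p /\ n2 = p /\ ((p \/ r) /\ q)
n4 = q \/ n3 = q \/ (p /\ ((p \/ r) /\ q))
n5 = p /\ n4 = p /\ (q \/ (p /\ ((p \/ r) /\ q)))

p /\ (q \/ (p /\ ((p \/ r) /\ q)))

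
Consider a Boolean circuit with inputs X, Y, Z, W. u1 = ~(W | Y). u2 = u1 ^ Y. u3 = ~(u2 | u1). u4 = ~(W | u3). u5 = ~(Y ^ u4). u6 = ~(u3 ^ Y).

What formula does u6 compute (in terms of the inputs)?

~((~(((~(W | Y)) ^ Y) | (~(W | Y)))) ^ Y)

u1 = ~(W | Y)
u2 = u1 ^ Y = (~(W | Y)) ^ Y
u3 = ~(u2 | u1) = ~(((~(W | Y)) ^ Y) | (~(W | Y)))
u6 = ~(u3 ^ Y) = ~((~(((~(W | Y)) ^ Y) | (~(W | Y)))) ^ Y)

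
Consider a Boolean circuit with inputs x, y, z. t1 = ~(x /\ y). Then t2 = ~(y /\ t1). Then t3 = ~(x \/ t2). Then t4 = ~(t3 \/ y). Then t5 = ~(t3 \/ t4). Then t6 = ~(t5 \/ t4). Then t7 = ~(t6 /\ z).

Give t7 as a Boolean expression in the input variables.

t1 = ~(x /\ y)
t2 = ~(y /\ t1) = ~(y /\ (~(x /\ y)))
t3 = ~(x \/ t2) = ~(x \/ (~(y /\ (~(x /\ y)))))
t4 = ~(t3 \/ y) = ~((~(x \/ (~(y /\ (~(x /\ y)))))) \/ y)
t5 = ~(t3 \/ t4) = ~((~(x \/ (~(y /\ (~(x /\ y)))))) \/ (~((~(x \/ (~(y /\ (~(x /\ y)))))) \/ y)))
t6 = ~(t5 \/ t4) = ~((~((~(x \/ (~(y /\ (~(x /\ y)))))) \/ (~((~(x \/ (~(y /\ (~(x /\ y)))))) \/ y)))) \/ (~((~(x \/ (~(y /\ (~(x /\ y)))))) \/ y)))
t7 = ~(t6 /\ z) = ~((~((~((~(x \/ (~(y /\ (~(x /\ y)))))) \/ (~((~(x \/ (~(y /\ (~(x /\ y)))))) \/ y)))) \/ (~((~(x \/ (~(y /\ (~(x /\ y)))))) \/ y)))) /\ z)

~((~((~((~(x \/ (~(y /\ (~(x /\ y)))))) \/ (~((~(x \/ (~(y /\ (~(x /\ y)))))) \/ y)))) \/ (~((~(x \/ (~(y /\ (~(x /\ y)))))) \/ y)))) /\ z)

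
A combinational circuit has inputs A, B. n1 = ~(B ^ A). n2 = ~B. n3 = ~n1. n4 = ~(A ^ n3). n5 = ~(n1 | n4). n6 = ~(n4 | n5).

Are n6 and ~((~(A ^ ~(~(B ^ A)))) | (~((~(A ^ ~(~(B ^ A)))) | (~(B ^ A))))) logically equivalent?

n1 = ~(B ^ A)
n3 = ~n1 = ~(~(B ^ A))
n4 = ~(A ^ n3) = ~(A ^ ~(~(B ^ A)))
n5 = ~(n1 | n4) = ~((~(B ^ A)) | (~(A ^ ~(~(B ^ A)))))
n6 = ~(n4 | n5) = ~((~(A ^ ~(~(B ^ A)))) | (~((~(B ^ A)) | (~(A ^ ~(~(B ^ A)))))))
At A=0, B=0: circuit gives 0, formula gives 0.
At A=1, B=1: circuit gives 1, formula gives 1.
Agrees on all 4 inputs.

Yes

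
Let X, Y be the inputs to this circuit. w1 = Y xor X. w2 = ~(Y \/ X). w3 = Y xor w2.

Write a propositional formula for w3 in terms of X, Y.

w2 = ~(Y \/ X)
w3 = Y xor w2 = Y xor (~(Y \/ X))

Y xor (~(Y \/ X))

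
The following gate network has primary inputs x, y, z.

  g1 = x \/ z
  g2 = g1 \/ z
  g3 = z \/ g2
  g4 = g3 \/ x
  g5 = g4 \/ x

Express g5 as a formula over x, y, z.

g1 = x \/ z
g2 = g1 \/ z = (x \/ z) \/ z
g3 = z \/ g2 = z \/ ((x \/ z) \/ z)
g4 = g3 \/ x = (z \/ ((x \/ z) \/ z)) \/ x
g5 = g4 \/ x = ((z \/ ((x \/ z) \/ z)) \/ x) \/ x

((z \/ ((x \/ z) \/ z)) \/ x) \/ x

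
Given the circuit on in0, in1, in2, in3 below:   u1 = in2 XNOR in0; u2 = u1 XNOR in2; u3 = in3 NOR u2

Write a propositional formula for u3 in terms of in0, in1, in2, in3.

u1 = in2 XNOR in0
u2 = u1 XNOR in2 = (in2 XNOR in0) XNOR in2
u3 = in3 NOR u2 = in3 NOR ((in2 XNOR in0) XNOR in2)

in3 NOR ((in2 XNOR in0) XNOR in2)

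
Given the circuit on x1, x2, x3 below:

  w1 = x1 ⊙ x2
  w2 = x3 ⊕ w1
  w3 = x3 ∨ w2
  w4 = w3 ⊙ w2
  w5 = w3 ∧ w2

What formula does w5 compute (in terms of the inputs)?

w1 = x1 ⊙ x2
w2 = x3 ⊕ w1 = x3 ⊕ (x1 ⊙ x2)
w3 = x3 ∨ w2 = x3 ∨ (x3 ⊕ (x1 ⊙ x2))
w5 = w3 ∧ w2 = (x3 ∨ (x3 ⊕ (x1 ⊙ x2))) ∧ (x3 ⊕ (x1 ⊙ x2))

(x3 ∨ (x3 ⊕ (x1 ⊙ x2))) ∧ (x3 ⊕ (x1 ⊙ x2))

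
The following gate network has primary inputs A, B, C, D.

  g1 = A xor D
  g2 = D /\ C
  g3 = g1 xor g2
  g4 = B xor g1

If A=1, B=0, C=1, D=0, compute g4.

1

g1 = 1 xor 0 = 1
g4 = 0 xor 1 = 1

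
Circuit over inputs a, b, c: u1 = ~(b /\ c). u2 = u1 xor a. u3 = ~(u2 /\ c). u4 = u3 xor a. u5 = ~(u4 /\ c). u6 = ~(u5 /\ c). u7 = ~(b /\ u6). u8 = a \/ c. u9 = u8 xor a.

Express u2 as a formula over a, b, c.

u1 = ~(b /\ c)
u2 = u1 xor a = (~(b /\ c)) xor a

(~(b /\ c)) xor a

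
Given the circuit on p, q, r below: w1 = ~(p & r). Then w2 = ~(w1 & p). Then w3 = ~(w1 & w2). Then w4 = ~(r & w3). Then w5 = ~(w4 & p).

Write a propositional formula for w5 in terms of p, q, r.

w1 = ~(p & r)
w2 = ~(w1 & p) = ~((~(p & r)) & p)
w3 = ~(w1 & w2) = ~((~(p & r)) & (~((~(p & r)) & p)))
w4 = ~(r & w3) = ~(r & (~((~(p & r)) & (~((~(p & r)) & p)))))
w5 = ~(w4 & p) = ~((~(r & (~((~(p & r)) & (~((~(p & r)) & p)))))) & p)

~((~(r & (~((~(p & r)) & (~((~(p & r)) & p)))))) & p)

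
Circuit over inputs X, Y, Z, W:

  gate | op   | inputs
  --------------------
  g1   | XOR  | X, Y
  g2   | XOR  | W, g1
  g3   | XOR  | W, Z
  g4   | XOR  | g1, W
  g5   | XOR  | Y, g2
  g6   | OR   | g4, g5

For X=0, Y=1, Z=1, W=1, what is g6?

g1 = 0 XOR 1 = 1
g2 = 1 XOR 1 = 0
g4 = 1 XOR 1 = 0
g5 = 1 XOR 0 = 1
g6 = 0 OR 1 = 1

1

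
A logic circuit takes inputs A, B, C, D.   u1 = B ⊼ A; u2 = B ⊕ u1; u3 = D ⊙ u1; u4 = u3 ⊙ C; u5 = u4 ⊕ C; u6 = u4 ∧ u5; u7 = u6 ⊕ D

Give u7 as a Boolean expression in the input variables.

u1 = B ⊼ A
u3 = D ⊙ u1 = D ⊙ (B ⊼ A)
u4 = u3 ⊙ C = (D ⊙ (B ⊼ A)) ⊙ C
u5 = u4 ⊕ C = ((D ⊙ (B ⊼ A)) ⊙ C) ⊕ C
u6 = u4 ∧ u5 = ((D ⊙ (B ⊼ A)) ⊙ C) ∧ (((D ⊙ (B ⊼ A)) ⊙ C) ⊕ C)
u7 = u6 ⊕ D = (((D ⊙ (B ⊼ A)) ⊙ C) ∧ (((D ⊙ (B ⊼ A)) ⊙ C) ⊕ C)) ⊕ D

(((D ⊙ (B ⊼ A)) ⊙ C) ∧ (((D ⊙ (B ⊼ A)) ⊙ C) ⊕ C)) ⊕ D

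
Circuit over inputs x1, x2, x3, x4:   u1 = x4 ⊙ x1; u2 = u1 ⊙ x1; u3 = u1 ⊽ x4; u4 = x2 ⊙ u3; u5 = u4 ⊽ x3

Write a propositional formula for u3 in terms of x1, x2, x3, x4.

(x4 ⊙ x1) ⊽ x4

u1 = x4 ⊙ x1
u3 = u1 ⊽ x4 = (x4 ⊙ x1) ⊽ x4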